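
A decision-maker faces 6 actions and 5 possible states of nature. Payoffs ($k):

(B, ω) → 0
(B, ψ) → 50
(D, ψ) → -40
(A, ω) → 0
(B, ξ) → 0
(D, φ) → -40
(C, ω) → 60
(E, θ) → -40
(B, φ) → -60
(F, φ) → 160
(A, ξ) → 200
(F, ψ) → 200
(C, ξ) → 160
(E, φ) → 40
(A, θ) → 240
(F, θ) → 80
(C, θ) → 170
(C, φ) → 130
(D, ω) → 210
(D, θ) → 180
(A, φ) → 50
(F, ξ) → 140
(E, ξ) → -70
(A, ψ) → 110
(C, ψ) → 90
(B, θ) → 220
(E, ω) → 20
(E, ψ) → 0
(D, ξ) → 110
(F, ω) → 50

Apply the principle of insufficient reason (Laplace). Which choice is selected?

Row averages: A=120, B=42, C=122, D=84, E=-10, F=126
Highest average = 126 → F.

F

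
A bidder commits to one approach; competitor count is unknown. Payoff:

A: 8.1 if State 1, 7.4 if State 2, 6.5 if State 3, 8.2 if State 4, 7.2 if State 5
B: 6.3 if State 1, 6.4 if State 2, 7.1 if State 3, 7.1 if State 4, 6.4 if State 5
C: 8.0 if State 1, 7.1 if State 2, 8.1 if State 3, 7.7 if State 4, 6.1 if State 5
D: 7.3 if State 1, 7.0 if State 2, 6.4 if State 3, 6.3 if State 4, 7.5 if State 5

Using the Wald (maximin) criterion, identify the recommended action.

A

Row minima: A=6.5, B=6.3, C=6.1, D=6.3
Best worst-case = 6.5 → A.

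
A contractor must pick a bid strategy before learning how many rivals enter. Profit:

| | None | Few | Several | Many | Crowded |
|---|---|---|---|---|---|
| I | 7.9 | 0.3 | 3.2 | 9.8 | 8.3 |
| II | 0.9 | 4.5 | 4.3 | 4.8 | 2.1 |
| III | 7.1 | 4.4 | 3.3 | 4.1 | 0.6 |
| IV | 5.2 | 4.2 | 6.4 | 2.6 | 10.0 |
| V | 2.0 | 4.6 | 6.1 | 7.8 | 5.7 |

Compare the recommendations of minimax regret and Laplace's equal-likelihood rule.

Column bests: None=7.9, Few=4.6, Several=6.4, Many=9.8, Crowded=10.0.
I regrets: 0.0, 4.3, 3.2, 0.0, 1.7 → max 4.3
II regrets: 7.0, 0.1, 2.1, 5.0, 7.9 → max 7.9
III regrets: 0.8, 0.2, 3.1, 5.7, 9.4 → max 9.4
IV regrets: 2.7, 0.4, 0.0, 7.2, 0.0 → max 7.2
V regrets: 5.9, 0.0, 0.3, 2.0, 4.3 → max 5.9
Smallest max regret = 4.3 → I.
Row averages: I=5.9, II=3.32, III=3.9, IV=5.68, V=5.24
Highest average = 5.9 → I.

minimax regret → I; laplace → I (agree)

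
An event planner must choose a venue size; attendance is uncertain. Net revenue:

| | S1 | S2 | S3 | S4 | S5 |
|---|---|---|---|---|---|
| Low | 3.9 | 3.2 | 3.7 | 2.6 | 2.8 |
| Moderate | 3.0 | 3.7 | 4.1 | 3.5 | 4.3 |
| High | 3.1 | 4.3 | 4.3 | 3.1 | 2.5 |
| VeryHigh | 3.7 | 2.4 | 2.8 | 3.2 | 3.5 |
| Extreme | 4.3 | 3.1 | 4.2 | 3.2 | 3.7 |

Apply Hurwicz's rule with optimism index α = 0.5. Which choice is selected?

Extreme

Low: 0.5·3.9 + 0.5·2.6 = 3.25
Moderate: 0.5·4.3 + 0.5·3.0 = 3.65
High: 0.5·4.3 + 0.5·2.5 = 3.4
VeryHigh: 0.5·3.7 + 0.5·2.4 = 3.05
Extreme: 0.5·4.3 + 0.5·3.1 = 3.7
Highest Hurwicz score = 3.7 → Extreme.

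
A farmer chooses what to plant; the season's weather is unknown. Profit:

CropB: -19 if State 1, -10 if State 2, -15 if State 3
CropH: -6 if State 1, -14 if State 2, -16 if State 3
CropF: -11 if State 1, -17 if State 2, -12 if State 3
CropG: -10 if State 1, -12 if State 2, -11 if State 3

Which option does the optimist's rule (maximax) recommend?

CropH

Row maxima: CropB=-10, CropH=-6, CropF=-11, CropG=-10
Best best-case = -6 → CropH.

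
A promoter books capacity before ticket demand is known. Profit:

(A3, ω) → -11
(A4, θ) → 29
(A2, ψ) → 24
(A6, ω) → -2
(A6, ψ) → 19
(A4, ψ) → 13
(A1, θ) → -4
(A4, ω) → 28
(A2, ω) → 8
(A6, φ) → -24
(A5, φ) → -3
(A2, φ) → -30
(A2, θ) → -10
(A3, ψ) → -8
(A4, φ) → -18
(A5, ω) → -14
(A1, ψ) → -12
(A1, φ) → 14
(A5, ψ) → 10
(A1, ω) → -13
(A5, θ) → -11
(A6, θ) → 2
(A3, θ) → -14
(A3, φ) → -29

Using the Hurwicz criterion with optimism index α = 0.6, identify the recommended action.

A1: 0.6·14 + 0.4·(-13) = 3.2
A2: 0.6·24 + 0.4·(-30) = 2.4
A3: 0.6·(-8) + 0.4·(-29) = -16.4
A4: 0.6·29 + 0.4·(-18) = 10.2
A5: 0.6·10 + 0.4·(-14) = 0.4
A6: 0.6·19 + 0.4·(-24) = 1.8
Highest Hurwicz score = 10.2 → A4.

A4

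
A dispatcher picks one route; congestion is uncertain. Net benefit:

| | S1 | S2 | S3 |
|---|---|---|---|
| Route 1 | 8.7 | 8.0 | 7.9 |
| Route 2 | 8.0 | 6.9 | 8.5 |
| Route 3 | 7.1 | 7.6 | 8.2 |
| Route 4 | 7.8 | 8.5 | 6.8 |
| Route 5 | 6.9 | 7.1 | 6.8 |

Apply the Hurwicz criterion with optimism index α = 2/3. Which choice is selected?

Route 1: 2/3·8.7 + 1/3·7.9 = 253/30
Route 2: 2/3·8.5 + 1/3·6.9 = 239/30
Route 3: 2/3·8.2 + 1/3·7.1 = 47/6
Route 4: 2/3·8.5 + 1/3·6.8 = 119/15
Route 5: 2/3·7.1 + 1/3·6.8 = 7
Highest Hurwicz score = 253/30 → Route 1.

Route 1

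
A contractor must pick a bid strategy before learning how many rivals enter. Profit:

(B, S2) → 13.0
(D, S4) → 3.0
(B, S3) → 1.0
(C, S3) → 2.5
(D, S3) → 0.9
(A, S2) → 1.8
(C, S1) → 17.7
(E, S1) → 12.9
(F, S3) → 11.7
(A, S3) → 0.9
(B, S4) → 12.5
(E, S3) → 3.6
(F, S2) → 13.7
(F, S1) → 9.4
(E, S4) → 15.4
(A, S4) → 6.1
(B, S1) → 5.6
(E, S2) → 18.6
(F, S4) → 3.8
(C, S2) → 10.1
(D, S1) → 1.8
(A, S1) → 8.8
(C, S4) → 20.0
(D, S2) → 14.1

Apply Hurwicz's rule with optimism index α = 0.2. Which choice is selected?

A: 0.2·8.8 + 0.8·0.9 = 2.48
B: 0.2·13.0 + 0.8·1.0 = 3.4
C: 0.2·20.0 + 0.8·2.5 = 6
D: 0.2·14.1 + 0.8·0.9 = 3.54
E: 0.2·18.6 + 0.8·3.6 = 6.6
F: 0.2·13.7 + 0.8·3.8 = 5.78
Highest Hurwicz score = 6.6 → E.

E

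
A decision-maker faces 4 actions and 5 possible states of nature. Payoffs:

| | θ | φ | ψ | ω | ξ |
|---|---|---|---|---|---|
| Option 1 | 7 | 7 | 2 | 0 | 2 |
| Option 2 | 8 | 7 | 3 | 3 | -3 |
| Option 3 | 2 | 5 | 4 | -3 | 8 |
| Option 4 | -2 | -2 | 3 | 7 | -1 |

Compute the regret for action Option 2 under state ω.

Best payoff under ω is 7.
Regret = 7 − 3 = 4.

4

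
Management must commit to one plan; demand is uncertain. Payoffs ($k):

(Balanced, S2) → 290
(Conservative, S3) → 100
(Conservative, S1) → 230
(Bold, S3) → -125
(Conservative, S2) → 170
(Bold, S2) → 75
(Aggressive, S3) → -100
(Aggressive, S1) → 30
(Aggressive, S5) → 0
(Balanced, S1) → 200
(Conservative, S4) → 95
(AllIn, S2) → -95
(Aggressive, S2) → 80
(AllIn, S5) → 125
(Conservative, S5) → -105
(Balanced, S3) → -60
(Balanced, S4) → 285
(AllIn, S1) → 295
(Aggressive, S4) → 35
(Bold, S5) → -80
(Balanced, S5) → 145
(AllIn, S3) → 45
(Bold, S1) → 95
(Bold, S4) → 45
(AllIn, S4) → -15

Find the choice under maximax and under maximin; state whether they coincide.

maximax → AllIn; maximin → Balanced (disagree)

Row maxima: Conservative=230, Balanced=290, Aggressive=80, Bold=95, AllIn=295
Best best-case = 295 → AllIn.
Row minima: Conservative=-105, Balanced=-60, Aggressive=-100, Bold=-125, AllIn=-95
Best worst-case = -60 → Balanced.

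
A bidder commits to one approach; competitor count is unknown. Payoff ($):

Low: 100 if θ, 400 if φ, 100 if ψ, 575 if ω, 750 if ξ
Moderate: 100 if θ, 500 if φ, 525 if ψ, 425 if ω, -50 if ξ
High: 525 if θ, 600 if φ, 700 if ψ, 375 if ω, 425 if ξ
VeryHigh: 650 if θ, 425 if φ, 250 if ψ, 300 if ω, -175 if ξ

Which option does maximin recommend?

High

Row minima: Low=100, Moderate=-50, High=375, VeryHigh=-175
Best worst-case = 375 → High.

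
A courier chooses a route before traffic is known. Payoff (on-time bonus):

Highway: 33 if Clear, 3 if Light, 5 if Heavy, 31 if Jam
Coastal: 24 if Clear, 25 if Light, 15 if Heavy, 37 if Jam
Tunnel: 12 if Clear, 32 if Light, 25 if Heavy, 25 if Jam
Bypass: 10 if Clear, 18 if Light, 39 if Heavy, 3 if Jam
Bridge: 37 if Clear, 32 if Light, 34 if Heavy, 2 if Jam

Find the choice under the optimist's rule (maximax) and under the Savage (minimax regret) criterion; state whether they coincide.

Row maxima: Highway=33, Coastal=37, Tunnel=32, Bypass=39, Bridge=37
Best best-case = 39 → Bypass.
Column bests: Clear=37, Light=32, Heavy=39, Jam=37.
Highway regrets: 4, 29, 34, 6 → max 34
Coastal regrets: 13, 7, 24, 0 → max 24
Tunnel regrets: 25, 0, 14, 12 → max 25
Bypass regrets: 27, 14, 0, 34 → max 34
Bridge regrets: 0, 0, 5, 35 → max 35
Smallest max regret = 24 → Coastal.

maximax → Bypass; minimax regret → Coastal (disagree)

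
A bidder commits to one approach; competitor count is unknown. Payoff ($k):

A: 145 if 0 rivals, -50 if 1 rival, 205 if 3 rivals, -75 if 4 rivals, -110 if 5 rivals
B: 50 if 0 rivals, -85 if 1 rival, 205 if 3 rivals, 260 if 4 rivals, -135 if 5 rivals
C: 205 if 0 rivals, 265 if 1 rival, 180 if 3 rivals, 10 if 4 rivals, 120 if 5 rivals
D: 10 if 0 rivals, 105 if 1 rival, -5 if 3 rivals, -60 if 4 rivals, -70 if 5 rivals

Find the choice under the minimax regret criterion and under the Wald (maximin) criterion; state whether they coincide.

Column bests: 0 rivals=205, 1 rival=265, 3 rivals=205, 4 rivals=260, 5 rivals=120.
A regrets: 60, 315, 0, 335, 230 → max 335
B regrets: 155, 350, 0, 0, 255 → max 350
C regrets: 0, 0, 25, 250, 0 → max 250
D regrets: 195, 160, 210, 320, 190 → max 320
Smallest max regret = 250 → C.
Row minima: A=-110, B=-135, C=10, D=-70
Best worst-case = 10 → C.

minimax regret → C; maximin → C (agree)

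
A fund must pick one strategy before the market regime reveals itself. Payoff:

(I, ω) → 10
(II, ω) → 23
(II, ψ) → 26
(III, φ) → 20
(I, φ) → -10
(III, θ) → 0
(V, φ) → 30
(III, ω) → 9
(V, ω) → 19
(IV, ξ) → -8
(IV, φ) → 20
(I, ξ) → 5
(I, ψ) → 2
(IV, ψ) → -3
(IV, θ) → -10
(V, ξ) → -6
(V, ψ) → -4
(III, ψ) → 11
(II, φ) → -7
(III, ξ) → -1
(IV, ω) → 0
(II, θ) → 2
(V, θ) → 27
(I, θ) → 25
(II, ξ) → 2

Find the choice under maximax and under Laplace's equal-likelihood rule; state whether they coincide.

maximax → V; laplace → V (agree)

Row maxima: I=25, II=26, III=20, IV=20, V=30
Best best-case = 30 → V.
Row averages: I=6.4, II=9.2, III=7.8, IV=-0.2, V=13.2
Highest average = 13.2 → V.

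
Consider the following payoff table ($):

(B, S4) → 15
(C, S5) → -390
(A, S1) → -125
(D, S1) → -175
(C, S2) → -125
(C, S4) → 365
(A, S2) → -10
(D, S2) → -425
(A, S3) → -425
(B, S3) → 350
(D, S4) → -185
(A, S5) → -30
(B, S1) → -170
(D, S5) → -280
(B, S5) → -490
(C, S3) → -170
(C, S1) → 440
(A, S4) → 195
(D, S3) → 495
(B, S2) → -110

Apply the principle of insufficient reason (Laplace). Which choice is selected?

Row averages: A=-79, B=-81, C=24, D=-114
Highest average = 24 → C.

C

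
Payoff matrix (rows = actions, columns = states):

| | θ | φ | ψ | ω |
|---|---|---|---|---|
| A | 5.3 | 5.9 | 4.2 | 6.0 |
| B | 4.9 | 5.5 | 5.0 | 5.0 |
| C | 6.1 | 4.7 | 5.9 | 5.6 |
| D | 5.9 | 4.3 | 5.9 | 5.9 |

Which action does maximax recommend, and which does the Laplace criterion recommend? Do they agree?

Row maxima: A=6.0, B=5.5, C=6.1, D=5.9
Best best-case = 6.1 → C.
Row averages: A=5.35, B=5.1, C=5.575, D=5.5
Highest average = 5.575 → C.

maximax → C; laplace → C (agree)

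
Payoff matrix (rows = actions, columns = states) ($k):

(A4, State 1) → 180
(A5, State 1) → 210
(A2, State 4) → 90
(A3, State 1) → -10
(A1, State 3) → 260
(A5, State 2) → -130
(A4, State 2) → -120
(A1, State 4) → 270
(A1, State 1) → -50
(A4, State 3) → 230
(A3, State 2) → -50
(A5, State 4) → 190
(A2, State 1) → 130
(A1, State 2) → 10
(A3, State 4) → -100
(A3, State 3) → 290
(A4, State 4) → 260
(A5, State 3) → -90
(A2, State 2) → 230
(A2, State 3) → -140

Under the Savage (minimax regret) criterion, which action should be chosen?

Column bests: State 1=210, State 2=230, State 3=290, State 4=270.
A1 regrets: 260, 220, 30, 0 → max 260
A2 regrets: 80, 0, 430, 180 → max 430
A3 regrets: 220, 280, 0, 370 → max 370
A4 regrets: 30, 350, 60, 10 → max 350
A5 regrets: 0, 360, 380, 80 → max 380
Smallest max regret = 260 → A1.

A1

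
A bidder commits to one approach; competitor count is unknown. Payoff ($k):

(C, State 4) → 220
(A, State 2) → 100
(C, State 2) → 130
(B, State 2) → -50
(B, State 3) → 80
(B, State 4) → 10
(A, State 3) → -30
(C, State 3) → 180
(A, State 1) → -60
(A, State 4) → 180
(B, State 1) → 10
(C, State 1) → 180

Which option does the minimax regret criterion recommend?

C

Column bests: State 1=180, State 2=130, State 3=180, State 4=220.
A regrets: 240, 30, 210, 40 → max 240
B regrets: 170, 180, 100, 210 → max 210
C regrets: 0, 0, 0, 0 → max 0
Smallest max regret = 0 → C.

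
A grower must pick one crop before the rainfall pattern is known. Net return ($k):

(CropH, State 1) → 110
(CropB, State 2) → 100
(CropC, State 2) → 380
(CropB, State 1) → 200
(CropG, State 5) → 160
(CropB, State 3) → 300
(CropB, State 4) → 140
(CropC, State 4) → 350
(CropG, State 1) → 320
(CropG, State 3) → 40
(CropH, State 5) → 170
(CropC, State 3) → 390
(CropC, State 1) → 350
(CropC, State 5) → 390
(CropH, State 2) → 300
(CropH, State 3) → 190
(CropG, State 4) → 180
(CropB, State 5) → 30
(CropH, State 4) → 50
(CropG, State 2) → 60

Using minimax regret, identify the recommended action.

CropC

Column bests: State 1=350, State 2=380, State 3=390, State 4=350, State 5=390.
CropB regrets: 150, 280, 90, 210, 360 → max 360
CropG regrets: 30, 320, 350, 170, 230 → max 350
CropC regrets: 0, 0, 0, 0, 0 → max 0
CropH regrets: 240, 80, 200, 300, 220 → max 300
Smallest max regret = 0 → CropC.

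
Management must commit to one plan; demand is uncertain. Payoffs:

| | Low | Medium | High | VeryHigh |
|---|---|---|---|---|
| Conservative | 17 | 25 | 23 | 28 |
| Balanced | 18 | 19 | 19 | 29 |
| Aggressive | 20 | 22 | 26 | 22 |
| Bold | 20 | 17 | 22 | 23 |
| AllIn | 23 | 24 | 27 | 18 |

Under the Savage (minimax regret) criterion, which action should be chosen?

Conservative

Column bests: Low=23, Medium=25, High=27, VeryHigh=29.
Conservative regrets: 6, 0, 4, 1 → max 6
Balanced regrets: 5, 6, 8, 0 → max 8
Aggressive regrets: 3, 3, 1, 7 → max 7
Bold regrets: 3, 8, 5, 6 → max 8
AllIn regrets: 0, 1, 0, 11 → max 11
Smallest max regret = 6 → Conservative.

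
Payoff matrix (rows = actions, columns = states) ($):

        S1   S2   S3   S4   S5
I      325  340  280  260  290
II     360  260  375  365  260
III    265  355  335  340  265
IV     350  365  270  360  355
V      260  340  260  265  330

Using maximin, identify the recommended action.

IV

Row minima: I=260, II=260, III=265, IV=270, V=260
Best worst-case = 270 → IV.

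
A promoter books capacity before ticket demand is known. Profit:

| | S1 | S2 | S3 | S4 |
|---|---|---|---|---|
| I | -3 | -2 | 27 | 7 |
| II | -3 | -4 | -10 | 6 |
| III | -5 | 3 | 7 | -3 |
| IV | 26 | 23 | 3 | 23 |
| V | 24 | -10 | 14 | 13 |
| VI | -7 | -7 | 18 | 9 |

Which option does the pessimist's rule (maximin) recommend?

IV

Row minima: I=-3, II=-10, III=-5, IV=3, V=-10, VI=-7
Best worst-case = 3 → IV.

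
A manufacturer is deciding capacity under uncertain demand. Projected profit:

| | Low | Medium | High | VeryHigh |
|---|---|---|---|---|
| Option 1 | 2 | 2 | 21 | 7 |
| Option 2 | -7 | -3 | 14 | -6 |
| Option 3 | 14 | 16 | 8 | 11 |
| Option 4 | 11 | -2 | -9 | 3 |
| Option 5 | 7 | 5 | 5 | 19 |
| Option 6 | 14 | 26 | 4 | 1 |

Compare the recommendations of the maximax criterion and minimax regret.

Row maxima: Option 1=21, Option 2=14, Option 3=16, Option 4=11, Option 5=19, Option 6=26
Best best-case = 26 → Option 6.
Column bests: Low=14, Medium=26, High=21, VeryHigh=19.
Option 1 regrets: 12, 24, 0, 12 → max 24
Option 2 regrets: 21, 29, 7, 25 → max 29
Option 3 regrets: 0, 10, 13, 8 → max 13
Option 4 regrets: 3, 28, 30, 16 → max 30
Option 5 regrets: 7, 21, 16, 0 → max 21
Option 6 regrets: 0, 0, 17, 18 → max 18
Smallest max regret = 13 → Option 3.

maximax → Option 6; minimax regret → Option 3 (disagree)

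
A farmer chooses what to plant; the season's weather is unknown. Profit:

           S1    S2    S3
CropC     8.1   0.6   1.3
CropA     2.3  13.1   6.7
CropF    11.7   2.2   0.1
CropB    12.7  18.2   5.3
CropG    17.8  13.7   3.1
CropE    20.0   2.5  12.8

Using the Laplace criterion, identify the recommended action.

CropB

Row averages: CropC=10/3, CropA=221/30, CropF=14/3, CropB=181/15, CropG=173/15, CropE=353/30
Highest average = 181/15 → CropB.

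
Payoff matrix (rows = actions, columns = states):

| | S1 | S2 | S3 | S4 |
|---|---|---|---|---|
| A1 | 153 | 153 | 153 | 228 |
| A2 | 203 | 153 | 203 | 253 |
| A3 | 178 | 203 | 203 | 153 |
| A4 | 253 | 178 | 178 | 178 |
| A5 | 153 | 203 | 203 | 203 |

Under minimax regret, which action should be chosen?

Column bests: S1=253, S2=203, S3=203, S4=253.
A1 regrets: 100, 50, 50, 25 → max 100
A2 regrets: 50, 50, 0, 0 → max 50
A3 regrets: 75, 0, 0, 100 → max 100
A4 regrets: 0, 25, 25, 75 → max 75
A5 regrets: 100, 0, 0, 50 → max 100
Smallest max regret = 50 → A2.

A2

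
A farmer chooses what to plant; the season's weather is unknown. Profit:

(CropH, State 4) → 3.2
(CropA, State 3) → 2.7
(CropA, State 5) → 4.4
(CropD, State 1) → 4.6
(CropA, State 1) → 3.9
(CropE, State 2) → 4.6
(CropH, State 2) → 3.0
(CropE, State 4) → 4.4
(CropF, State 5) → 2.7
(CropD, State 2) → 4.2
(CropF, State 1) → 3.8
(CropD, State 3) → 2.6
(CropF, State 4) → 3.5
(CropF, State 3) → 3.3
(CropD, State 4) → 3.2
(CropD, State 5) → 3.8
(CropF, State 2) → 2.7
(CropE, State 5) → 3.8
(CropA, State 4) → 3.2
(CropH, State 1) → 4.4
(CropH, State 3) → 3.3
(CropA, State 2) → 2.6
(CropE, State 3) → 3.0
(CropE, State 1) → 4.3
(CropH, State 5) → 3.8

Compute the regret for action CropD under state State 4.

1.2

Best payoff under State 4 is 4.4.
Regret = 4.4 − 3.2 = 1.2.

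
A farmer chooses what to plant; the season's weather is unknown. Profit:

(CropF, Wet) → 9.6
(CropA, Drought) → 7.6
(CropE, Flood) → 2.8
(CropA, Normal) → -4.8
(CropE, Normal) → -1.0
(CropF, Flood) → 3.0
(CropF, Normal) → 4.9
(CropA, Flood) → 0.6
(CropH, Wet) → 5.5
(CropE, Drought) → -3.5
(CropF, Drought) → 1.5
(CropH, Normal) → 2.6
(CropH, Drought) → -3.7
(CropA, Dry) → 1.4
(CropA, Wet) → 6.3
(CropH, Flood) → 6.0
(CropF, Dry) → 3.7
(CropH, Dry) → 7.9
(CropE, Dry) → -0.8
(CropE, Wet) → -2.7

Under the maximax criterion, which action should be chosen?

Row maxima: CropF=9.6, CropH=7.9, CropE=2.8, CropA=7.6
Best best-case = 9.6 → CropF.

CropF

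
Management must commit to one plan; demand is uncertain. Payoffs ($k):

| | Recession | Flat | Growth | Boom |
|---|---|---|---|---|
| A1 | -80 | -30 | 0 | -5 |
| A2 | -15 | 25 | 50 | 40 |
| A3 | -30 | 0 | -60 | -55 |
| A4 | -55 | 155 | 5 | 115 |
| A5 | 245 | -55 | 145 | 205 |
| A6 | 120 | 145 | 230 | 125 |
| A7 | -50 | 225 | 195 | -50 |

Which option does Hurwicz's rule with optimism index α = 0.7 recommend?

A1: 0.7·0 + 0.3·(-80) = -24
A2: 0.7·50 + 0.3·(-15) = 30.5
A3: 0.7·0 + 0.3·(-60) = -18
A4: 0.7·155 + 0.3·(-55) = 92
A5: 0.7·245 + 0.3·(-55) = 155
A6: 0.7·230 + 0.3·120 = 197
A7: 0.7·225 + 0.3·(-50) = 142.5
Highest Hurwicz score = 197 → A6.

A6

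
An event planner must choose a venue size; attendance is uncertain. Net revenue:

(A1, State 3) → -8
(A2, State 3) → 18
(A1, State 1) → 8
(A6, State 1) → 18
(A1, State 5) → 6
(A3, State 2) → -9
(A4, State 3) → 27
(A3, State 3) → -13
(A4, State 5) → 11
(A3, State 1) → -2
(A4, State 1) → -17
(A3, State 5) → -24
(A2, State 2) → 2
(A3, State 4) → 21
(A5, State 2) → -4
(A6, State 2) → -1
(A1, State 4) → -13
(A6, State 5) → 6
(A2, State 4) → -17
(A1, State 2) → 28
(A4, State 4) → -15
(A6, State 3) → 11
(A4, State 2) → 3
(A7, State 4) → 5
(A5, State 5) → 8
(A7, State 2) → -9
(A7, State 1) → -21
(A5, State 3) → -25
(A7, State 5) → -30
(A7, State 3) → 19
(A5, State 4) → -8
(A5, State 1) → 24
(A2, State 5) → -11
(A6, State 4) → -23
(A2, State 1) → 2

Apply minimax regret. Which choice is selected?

Column bests: State 1=24, State 2=28, State 3=27, State 4=21, State 5=11.
A1 regrets: 16, 0, 35, 34, 5 → max 35
A2 regrets: 22, 26, 9, 38, 22 → max 38
A3 regrets: 26, 37, 40, 0, 35 → max 40
A4 regrets: 41, 25, 0, 36, 0 → max 41
A5 regrets: 0, 32, 52, 29, 3 → max 52
A6 regrets: 6, 29, 16, 44, 5 → max 44
A7 regrets: 45, 37, 8, 16, 41 → max 45
Smallest max regret = 35 → A1.

A1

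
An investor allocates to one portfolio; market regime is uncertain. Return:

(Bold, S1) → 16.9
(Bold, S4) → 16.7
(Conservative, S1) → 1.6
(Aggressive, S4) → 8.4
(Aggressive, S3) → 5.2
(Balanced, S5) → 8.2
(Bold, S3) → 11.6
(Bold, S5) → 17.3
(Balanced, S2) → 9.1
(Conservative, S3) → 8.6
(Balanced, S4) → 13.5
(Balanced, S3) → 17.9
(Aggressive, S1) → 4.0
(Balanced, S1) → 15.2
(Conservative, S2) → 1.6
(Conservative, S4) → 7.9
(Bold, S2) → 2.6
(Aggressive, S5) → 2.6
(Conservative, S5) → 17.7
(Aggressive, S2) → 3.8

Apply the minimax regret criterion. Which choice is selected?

Bold

Column bests: S1=16.9, S2=9.1, S3=17.9, S4=16.7, S5=17.7.
Conservative regrets: 15.3, 7.5, 9.3, 8.8, 0.0 → max 15.3
Balanced regrets: 1.7, 0.0, 0.0, 3.2, 9.5 → max 9.5
Aggressive regrets: 12.9, 5.3, 12.7, 8.3, 15.1 → max 15.1
Bold regrets: 0.0, 6.5, 6.3, 0.0, 0.4 → max 6.5
Smallest max regret = 6.5 → Bold.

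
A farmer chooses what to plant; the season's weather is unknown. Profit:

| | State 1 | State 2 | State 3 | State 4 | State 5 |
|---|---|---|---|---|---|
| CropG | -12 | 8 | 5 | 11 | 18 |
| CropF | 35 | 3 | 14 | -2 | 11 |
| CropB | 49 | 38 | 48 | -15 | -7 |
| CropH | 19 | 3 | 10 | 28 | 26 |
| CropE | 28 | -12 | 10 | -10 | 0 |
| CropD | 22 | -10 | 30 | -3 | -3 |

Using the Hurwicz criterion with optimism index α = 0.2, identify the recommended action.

CropH

CropG: 0.2·18 + 0.8·(-12) = -6
CropF: 0.2·35 + 0.8·(-2) = 5.4
CropB: 0.2·49 + 0.8·(-15) = -2.2
CropH: 0.2·28 + 0.8·3 = 8
CropE: 0.2·28 + 0.8·(-12) = -4
CropD: 0.2·30 + 0.8·(-10) = -2
Highest Hurwicz score = 8 → CropH.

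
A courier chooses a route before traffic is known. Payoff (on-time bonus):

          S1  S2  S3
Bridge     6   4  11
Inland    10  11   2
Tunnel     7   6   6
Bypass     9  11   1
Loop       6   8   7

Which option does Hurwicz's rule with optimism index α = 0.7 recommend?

Bridge: 0.7·11 + 0.3·4 = 8.9
Inland: 0.7·11 + 0.3·2 = 8.3
Tunnel: 0.7·7 + 0.3·6 = 6.7
Bypass: 0.7·11 + 0.3·1 = 8
Loop: 0.7·8 + 0.3·6 = 7.4
Highest Hurwicz score = 8.9 → Bridge.

Bridge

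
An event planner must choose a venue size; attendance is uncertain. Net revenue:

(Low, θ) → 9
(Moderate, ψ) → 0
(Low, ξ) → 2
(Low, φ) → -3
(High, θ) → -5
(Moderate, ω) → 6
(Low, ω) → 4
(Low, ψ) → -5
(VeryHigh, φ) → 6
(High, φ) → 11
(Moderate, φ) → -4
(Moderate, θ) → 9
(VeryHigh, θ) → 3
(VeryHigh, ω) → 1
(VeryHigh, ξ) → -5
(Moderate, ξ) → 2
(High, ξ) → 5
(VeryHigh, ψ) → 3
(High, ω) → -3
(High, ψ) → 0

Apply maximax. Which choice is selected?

High

Row maxima: Low=9, Moderate=9, High=11, VeryHigh=6
Best best-case = 11 → High.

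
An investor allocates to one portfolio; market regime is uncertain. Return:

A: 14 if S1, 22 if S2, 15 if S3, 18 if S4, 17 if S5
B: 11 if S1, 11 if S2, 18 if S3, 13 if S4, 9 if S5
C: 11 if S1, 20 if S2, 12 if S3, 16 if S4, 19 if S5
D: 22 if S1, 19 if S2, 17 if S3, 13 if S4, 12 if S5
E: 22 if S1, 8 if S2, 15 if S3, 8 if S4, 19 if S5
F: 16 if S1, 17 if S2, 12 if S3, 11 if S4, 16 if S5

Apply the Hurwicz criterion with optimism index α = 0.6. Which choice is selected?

A: 0.6·22 + 0.4·14 = 18.8
B: 0.6·18 + 0.4·9 = 14.4
C: 0.6·20 + 0.4·11 = 16.4
D: 0.6·22 + 0.4·12 = 18
E: 0.6·22 + 0.4·8 = 16.4
F: 0.6·17 + 0.4·11 = 14.6
Highest Hurwicz score = 18.8 → A.

A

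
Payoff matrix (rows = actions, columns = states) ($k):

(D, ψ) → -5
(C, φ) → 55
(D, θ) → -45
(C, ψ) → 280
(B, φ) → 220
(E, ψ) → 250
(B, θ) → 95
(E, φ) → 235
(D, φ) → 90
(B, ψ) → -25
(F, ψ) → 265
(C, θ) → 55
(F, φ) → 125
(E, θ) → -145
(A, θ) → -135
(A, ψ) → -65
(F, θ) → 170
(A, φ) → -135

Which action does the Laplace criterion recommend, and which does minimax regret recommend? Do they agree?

Row averages: A=-335/3, B=290/3, C=130, D=40/3, E=340/3, F=560/3
Highest average = 560/3 → F.
Column bests: θ=170, φ=235, ψ=280.
A regrets: 305, 370, 345 → max 370
B regrets: 75, 15, 305 → max 305
C regrets: 115, 180, 0 → max 180
D regrets: 215, 145, 285 → max 285
E regrets: 315, 0, 30 → max 315
F regrets: 0, 110, 15 → max 110
Smallest max regret = 110 → F.

laplace → F; minimax regret → F (agree)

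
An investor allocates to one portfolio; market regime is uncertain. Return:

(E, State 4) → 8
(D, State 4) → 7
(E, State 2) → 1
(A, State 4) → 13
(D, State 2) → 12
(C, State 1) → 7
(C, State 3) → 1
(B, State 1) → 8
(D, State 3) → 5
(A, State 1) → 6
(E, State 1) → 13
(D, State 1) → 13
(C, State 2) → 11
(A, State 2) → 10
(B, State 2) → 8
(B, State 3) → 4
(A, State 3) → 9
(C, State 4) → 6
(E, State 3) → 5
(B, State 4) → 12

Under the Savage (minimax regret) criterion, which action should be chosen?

B

Column bests: State 1=13, State 2=12, State 3=9, State 4=13.
A regrets: 7, 2, 0, 0 → max 7
B regrets: 5, 4, 5, 1 → max 5
C regrets: 6, 1, 8, 7 → max 8
D regrets: 0, 0, 4, 6 → max 6
E regrets: 0, 11, 4, 5 → max 11
Smallest max regret = 5 → B.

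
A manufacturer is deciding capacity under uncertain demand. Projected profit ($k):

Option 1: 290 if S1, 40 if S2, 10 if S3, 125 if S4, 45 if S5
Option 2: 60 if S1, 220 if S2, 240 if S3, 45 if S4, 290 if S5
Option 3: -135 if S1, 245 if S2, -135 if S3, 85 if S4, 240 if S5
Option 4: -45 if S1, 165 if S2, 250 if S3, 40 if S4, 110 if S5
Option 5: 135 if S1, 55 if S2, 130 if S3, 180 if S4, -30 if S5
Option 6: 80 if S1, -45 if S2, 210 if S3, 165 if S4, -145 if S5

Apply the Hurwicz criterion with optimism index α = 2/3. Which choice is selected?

Option 2

Option 1: 2/3·290 + 1/3·10 = 590/3
Option 2: 2/3·290 + 1/3·45 = 625/3
Option 3: 2/3·245 + 1/3·(-135) = 355/3
Option 4: 2/3·250 + 1/3·(-45) = 455/3
Option 5: 2/3·180 + 1/3·(-30) = 110
Option 6: 2/3·210 + 1/3·(-145) = 275/3
Highest Hurwicz score = 625/3 → Option 2.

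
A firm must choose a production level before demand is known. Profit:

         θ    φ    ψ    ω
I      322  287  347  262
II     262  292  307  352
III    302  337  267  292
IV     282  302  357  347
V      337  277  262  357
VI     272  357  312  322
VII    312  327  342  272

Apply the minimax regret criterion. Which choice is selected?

Column bests: θ=337, φ=357, ψ=357, ω=357.
I regrets: 15, 70, 10, 95 → max 95
II regrets: 75, 65, 50, 5 → max 75
III regrets: 35, 20, 90, 65 → max 90
IV regrets: 55, 55, 0, 10 → max 55
V regrets: 0, 80, 95, 0 → max 95
VI regrets: 65, 0, 45, 35 → max 65
VII regrets: 25, 30, 15, 85 → max 85
Smallest max regret = 55 → IV.

IV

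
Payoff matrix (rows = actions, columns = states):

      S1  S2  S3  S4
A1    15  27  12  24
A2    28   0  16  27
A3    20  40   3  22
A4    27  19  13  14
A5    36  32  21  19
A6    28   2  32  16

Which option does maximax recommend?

Row maxima: A1=27, A2=28, A3=40, A4=27, A5=36, A6=32
Best best-case = 40 → A3.

A3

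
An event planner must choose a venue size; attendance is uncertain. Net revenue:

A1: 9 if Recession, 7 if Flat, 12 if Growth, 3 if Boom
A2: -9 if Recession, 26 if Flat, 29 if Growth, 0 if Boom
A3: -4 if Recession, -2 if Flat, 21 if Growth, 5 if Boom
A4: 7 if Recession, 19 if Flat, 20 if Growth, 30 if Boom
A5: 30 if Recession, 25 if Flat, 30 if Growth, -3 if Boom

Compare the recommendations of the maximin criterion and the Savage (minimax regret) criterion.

maximin → A4; minimax regret → A4 (agree)

Row minima: A1=3, A2=-9, A3=-4, A4=7, A5=-3
Best worst-case = 7 → A4.
Column bests: Recession=30, Flat=26, Growth=30, Boom=30.
A1 regrets: 21, 19, 18, 27 → max 27
A2 regrets: 39, 0, 1, 30 → max 39
A3 regrets: 34, 28, 9, 25 → max 34
A4 regrets: 23, 7, 10, 0 → max 23
A5 regrets: 0, 1, 0, 33 → max 33
Smallest max regret = 23 → A4.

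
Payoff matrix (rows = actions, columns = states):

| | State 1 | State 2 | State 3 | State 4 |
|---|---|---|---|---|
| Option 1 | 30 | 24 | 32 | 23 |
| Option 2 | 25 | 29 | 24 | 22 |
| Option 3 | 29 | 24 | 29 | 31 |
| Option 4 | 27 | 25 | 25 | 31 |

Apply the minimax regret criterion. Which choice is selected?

Column bests: State 1=30, State 2=29, State 3=32, State 4=31.
Option 1 regrets: 0, 5, 0, 8 → max 8
Option 2 regrets: 5, 0, 8, 9 → max 9
Option 3 regrets: 1, 5, 3, 0 → max 5
Option 4 regrets: 3, 4, 7, 0 → max 7
Smallest max regret = 5 → Option 3.

Option 3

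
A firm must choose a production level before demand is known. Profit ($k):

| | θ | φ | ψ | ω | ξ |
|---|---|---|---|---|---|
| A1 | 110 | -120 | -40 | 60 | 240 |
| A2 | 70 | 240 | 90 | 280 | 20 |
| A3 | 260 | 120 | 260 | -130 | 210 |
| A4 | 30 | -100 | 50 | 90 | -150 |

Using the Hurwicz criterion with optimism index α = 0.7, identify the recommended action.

A1: 0.7·240 + 0.3·(-120) = 132
A2: 0.7·280 + 0.3·20 = 202
A3: 0.7·260 + 0.3·(-130) = 143
A4: 0.7·90 + 0.3·(-150) = 18
Highest Hurwicz score = 202 → A2.

A2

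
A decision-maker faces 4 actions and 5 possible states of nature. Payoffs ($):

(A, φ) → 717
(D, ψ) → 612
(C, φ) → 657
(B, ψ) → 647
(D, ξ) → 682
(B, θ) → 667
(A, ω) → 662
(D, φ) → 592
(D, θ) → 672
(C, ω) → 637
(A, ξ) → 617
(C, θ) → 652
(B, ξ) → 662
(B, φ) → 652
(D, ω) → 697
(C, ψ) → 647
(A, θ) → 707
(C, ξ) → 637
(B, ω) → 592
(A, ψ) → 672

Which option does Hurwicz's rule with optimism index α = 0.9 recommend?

A: 0.9·717 + 0.1·617 = 707
B: 0.9·667 + 0.1·592 = 659.5
C: 0.9·657 + 0.1·637 = 655
D: 0.9·697 + 0.1·592 = 686.5
Highest Hurwicz score = 707 → A.

A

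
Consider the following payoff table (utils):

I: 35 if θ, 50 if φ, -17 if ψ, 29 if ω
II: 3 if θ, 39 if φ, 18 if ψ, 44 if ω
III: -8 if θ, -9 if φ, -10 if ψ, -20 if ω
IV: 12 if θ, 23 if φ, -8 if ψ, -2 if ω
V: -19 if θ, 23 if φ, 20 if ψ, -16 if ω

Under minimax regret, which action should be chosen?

II

Column bests: θ=35, φ=50, ψ=20, ω=44.
I regrets: 0, 0, 37, 15 → max 37
II regrets: 32, 11, 2, 0 → max 32
III regrets: 43, 59, 30, 64 → max 64
IV regrets: 23, 27, 28, 46 → max 46
V regrets: 54, 27, 0, 60 → max 60
Smallest max regret = 32 → II.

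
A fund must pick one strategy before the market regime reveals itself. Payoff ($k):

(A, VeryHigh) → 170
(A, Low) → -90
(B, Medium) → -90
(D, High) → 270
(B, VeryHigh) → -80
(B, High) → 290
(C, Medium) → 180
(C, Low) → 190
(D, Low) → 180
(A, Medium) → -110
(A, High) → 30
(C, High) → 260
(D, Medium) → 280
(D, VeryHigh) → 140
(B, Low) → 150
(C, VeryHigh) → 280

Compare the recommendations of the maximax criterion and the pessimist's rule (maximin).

maximax → B; maximin → C (disagree)

Row maxima: A=170, B=290, C=280, D=280
Best best-case = 290 → B.
Row minima: A=-110, B=-90, C=180, D=140
Best worst-case = 180 → C.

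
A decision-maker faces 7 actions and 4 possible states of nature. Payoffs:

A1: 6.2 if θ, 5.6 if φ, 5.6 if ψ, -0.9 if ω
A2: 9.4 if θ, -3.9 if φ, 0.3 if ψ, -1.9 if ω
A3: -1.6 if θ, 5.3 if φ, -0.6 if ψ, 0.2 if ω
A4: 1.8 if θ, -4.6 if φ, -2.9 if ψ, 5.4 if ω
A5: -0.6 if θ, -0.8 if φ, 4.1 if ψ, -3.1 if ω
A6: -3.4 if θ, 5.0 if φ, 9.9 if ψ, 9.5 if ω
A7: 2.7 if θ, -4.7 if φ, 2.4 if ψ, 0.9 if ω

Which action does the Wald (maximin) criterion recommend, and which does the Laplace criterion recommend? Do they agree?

maximin → A1; laplace → A6 (disagree)

Row minima: A1=-0.9, A2=-3.9, A3=-1.6, A4=-4.6, A5=-3.1, A6=-3.4, A7=-4.7
Best worst-case = -0.9 → A1.
Row averages: A1=4.125, A2=0.975, A3=0.825, A4=-0.075, A5=-0.1, A6=5.25, A7=0.325
Highest average = 5.25 → A6.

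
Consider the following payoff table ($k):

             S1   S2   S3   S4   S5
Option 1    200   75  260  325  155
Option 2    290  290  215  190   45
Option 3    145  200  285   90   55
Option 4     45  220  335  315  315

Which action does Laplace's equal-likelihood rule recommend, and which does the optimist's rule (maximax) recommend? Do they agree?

laplace → Option 4; maximax → Option 4 (agree)

Row averages: Option 1=203, Option 2=206, Option 3=155, Option 4=246
Highest average = 246 → Option 4.
Row maxima: Option 1=325, Option 2=290, Option 3=285, Option 4=335
Best best-case = 335 → Option 4.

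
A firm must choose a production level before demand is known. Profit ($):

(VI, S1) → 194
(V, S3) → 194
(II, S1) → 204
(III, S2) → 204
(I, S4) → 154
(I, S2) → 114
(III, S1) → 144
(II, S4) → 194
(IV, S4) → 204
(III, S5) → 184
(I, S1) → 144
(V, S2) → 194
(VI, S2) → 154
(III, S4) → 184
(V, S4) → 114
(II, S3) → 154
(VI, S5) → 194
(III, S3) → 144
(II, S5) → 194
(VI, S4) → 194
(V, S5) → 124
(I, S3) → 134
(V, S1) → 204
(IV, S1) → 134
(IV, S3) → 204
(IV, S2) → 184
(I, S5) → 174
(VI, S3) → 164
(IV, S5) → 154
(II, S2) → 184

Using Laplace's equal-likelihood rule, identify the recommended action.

II

Row averages: I=144, II=186, III=172, IV=176, V=166, VI=180
Highest average = 186 → II.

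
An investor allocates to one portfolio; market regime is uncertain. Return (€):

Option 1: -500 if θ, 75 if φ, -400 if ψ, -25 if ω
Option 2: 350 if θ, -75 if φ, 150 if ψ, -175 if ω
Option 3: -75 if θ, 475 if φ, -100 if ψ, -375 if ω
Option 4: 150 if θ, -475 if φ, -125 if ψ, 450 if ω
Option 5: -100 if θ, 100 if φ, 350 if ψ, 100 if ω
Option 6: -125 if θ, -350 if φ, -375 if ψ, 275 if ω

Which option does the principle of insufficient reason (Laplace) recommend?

Row averages: Option 1=-212.5, Option 2=62.5, Option 3=-18.75, Option 4=0, Option 5=112.5, Option 6=-143.75
Highest average = 112.5 → Option 5.

Option 5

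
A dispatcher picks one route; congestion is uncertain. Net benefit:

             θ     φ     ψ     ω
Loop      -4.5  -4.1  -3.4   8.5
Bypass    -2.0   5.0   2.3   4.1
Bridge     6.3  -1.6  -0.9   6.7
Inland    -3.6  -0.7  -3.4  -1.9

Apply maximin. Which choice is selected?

Row minima: Loop=-4.5, Bypass=-2.0, Bridge=-1.6, Inland=-3.6
Best worst-case = -1.6 → Bridge.

Bridge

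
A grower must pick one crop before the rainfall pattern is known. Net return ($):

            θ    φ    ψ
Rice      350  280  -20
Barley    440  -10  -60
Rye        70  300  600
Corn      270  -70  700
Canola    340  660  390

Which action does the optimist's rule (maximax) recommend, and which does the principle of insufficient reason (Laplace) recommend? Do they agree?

Row maxima: Rice=350, Barley=440, Rye=600, Corn=700, Canola=660
Best best-case = 700 → Corn.
Row averages: Rice=610/3, Barley=370/3, Rye=970/3, Corn=300, Canola=1390/3
Highest average = 1390/3 → Canola.

maximax → Corn; laplace → Canola (disagree)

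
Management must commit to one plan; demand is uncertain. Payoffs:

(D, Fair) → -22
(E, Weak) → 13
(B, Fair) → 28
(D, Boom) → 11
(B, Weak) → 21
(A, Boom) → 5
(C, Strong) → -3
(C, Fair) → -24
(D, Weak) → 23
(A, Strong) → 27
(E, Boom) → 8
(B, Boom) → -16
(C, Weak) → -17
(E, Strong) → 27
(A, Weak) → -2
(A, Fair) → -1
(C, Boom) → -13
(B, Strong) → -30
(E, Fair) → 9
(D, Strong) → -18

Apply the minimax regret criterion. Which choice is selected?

E

Column bests: Weak=23, Fair=28, Strong=27, Boom=11.
A regrets: 25, 29, 0, 6 → max 29
B regrets: 2, 0, 57, 27 → max 57
C regrets: 40, 52, 30, 24 → max 52
D regrets: 0, 50, 45, 0 → max 50
E regrets: 10, 19, 0, 3 → max 19
Smallest max regret = 19 → E.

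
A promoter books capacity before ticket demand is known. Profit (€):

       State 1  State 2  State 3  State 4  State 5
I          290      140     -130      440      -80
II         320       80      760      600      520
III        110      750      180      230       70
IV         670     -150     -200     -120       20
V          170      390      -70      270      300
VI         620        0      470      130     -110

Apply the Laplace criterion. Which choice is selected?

Row averages: I=132, II=456, III=268, IV=44, V=212, VI=222
Highest average = 456 → II.

II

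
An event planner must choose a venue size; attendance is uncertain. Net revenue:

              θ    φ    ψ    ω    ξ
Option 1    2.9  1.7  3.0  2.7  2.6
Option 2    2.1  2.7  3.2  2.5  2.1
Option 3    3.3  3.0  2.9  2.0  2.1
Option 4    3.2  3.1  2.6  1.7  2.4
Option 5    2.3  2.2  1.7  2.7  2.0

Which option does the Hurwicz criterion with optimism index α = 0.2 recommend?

Option 2

Option 1: 0.2·3.0 + 0.8·1.7 = 1.96
Option 2: 0.2·3.2 + 0.8·2.1 = 2.32
Option 3: 0.2·3.3 + 0.8·2.0 = 2.26
Option 4: 0.2·3.2 + 0.8·1.7 = 2
Option 5: 0.2·2.7 + 0.8·1.7 = 1.9
Highest Hurwicz score = 2.32 → Option 2.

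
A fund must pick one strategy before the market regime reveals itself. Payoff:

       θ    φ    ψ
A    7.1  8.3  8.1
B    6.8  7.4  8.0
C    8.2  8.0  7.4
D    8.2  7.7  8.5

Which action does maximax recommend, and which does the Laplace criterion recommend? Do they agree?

maximax → D; laplace → D (agree)

Row maxima: A=8.3, B=8.0, C=8.2, D=8.5
Best best-case = 8.5 → D.
Row averages: A=47/6, B=7.4, C=118/15, D=122/15
Highest average = 122/15 → D.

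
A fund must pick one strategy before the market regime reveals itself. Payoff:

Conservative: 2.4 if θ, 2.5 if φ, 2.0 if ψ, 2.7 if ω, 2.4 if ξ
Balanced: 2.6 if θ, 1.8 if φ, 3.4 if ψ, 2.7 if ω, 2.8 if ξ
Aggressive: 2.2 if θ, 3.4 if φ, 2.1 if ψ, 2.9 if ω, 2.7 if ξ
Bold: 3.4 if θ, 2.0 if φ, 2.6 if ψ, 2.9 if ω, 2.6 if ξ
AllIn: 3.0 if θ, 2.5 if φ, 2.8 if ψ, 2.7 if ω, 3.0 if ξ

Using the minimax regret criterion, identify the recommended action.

AllIn

Column bests: θ=3.4, φ=3.4, ψ=3.4, ω=2.9, ξ=3.0.
Conservative regrets: 1.0, 0.9, 1.4, 0.2, 0.6 → max 1.4
Balanced regrets: 0.8, 1.6, 0.0, 0.2, 0.2 → max 1.6
Aggressive regrets: 1.2, 0.0, 1.3, 0.0, 0.3 → max 1.3
Bold regrets: 0.0, 1.4, 0.8, 0.0, 0.4 → max 1.4
AllIn regrets: 0.4, 0.9, 0.6, 0.2, 0.0 → max 0.9
Smallest max regret = 0.9 → AllIn.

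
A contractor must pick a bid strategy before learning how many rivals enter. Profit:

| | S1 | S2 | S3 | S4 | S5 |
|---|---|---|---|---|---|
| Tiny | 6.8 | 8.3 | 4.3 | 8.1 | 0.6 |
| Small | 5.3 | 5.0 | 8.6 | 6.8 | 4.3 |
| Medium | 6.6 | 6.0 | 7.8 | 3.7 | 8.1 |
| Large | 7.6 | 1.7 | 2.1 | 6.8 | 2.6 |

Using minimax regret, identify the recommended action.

Small

Column bests: S1=7.6, S2=8.3, S3=8.6, S4=8.1, S5=8.1.
Tiny regrets: 0.8, 0.0, 4.3, 0.0, 7.5 → max 7.5
Small regrets: 2.3, 3.3, 0.0, 1.3, 3.8 → max 3.8
Medium regrets: 1.0, 2.3, 0.8, 4.4, 0.0 → max 4.4
Large regrets: 0.0, 6.6, 6.5, 1.3, 5.5 → max 6.6
Smallest max regret = 3.8 → Small.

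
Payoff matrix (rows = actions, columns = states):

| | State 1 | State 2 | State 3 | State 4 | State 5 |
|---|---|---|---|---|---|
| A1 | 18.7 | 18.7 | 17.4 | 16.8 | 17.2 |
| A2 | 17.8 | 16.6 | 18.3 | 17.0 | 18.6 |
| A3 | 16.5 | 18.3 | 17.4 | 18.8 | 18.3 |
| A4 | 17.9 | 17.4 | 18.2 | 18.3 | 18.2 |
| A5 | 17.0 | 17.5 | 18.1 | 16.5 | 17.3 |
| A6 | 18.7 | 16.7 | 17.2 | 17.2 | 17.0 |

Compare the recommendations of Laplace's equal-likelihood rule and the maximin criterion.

laplace → A4; maximin → A4 (agree)

Row averages: A1=17.76, A2=17.66, A3=17.86, A4=18, A5=17.28, A6=17.36
Highest average = 18 → A4.
Row minima: A1=16.8, A2=16.6, A3=16.5, A4=17.4, A5=16.5, A6=16.7
Best worst-case = 17.4 → A4.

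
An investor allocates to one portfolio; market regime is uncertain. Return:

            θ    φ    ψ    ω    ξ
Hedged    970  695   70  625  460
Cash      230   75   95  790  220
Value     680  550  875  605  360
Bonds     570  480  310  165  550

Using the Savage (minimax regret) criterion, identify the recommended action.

Column bests: θ=970, φ=695, ψ=875, ω=790, ξ=550.
Hedged regrets: 0, 0, 805, 165, 90 → max 805
Cash regrets: 740, 620, 780, 0, 330 → max 780
Value regrets: 290, 145, 0, 185, 190 → max 290
Bonds regrets: 400, 215, 565, 625, 0 → max 625
Smallest max regret = 290 → Value.

Value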